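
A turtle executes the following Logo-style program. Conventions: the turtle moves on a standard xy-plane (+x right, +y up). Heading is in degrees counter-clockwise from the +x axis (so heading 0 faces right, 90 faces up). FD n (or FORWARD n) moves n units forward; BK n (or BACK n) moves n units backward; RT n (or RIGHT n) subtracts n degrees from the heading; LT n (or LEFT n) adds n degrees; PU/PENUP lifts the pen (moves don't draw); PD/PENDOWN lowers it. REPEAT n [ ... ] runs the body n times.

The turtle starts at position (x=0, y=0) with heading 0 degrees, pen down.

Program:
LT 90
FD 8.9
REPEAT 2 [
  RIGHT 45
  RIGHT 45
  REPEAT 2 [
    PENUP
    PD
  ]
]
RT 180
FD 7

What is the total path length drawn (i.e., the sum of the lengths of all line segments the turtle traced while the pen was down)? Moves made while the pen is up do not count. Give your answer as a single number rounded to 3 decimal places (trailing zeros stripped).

Executing turtle program step by step:
Start: pos=(0,0), heading=0, pen down
LT 90: heading 0 -> 90
FD 8.9: (0,0) -> (0,8.9) [heading=90, draw]
REPEAT 2 [
  -- iteration 1/2 --
  RT 45: heading 90 -> 45
  RT 45: heading 45 -> 0
  REPEAT 2 [
    -- iteration 1/2 --
    PU: pen up
    PD: pen down
    -- iteration 2/2 --
    PU: pen up
    PD: pen down
  ]
  -- iteration 2/2 --
  RT 45: heading 0 -> 315
  RT 45: heading 315 -> 270
  REPEAT 2 [
    -- iteration 1/2 --
    PU: pen up
    PD: pen down
    -- iteration 2/2 --
    PU: pen up
    PD: pen down
  ]
]
RT 180: heading 270 -> 90
FD 7: (0,8.9) -> (0,15.9) [heading=90, draw]
Final: pos=(0,15.9), heading=90, 2 segment(s) drawn

Segment lengths:
  seg 1: (0,0) -> (0,8.9), length = 8.9
  seg 2: (0,8.9) -> (0,15.9), length = 7
Total = 15.9

Answer: 15.9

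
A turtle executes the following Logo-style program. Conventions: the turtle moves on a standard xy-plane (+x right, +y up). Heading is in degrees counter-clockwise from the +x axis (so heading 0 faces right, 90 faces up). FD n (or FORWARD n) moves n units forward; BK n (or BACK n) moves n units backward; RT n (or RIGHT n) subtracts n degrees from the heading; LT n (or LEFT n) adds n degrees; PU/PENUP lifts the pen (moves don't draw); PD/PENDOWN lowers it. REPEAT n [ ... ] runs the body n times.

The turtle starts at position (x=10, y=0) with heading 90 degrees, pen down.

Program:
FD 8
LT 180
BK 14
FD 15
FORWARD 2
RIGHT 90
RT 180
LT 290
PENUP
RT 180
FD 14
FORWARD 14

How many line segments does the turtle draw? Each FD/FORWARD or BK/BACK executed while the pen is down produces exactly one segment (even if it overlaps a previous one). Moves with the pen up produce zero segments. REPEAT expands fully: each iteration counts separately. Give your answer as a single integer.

Answer: 4

Derivation:
Executing turtle program step by step:
Start: pos=(10,0), heading=90, pen down
FD 8: (10,0) -> (10,8) [heading=90, draw]
LT 180: heading 90 -> 270
BK 14: (10,8) -> (10,22) [heading=270, draw]
FD 15: (10,22) -> (10,7) [heading=270, draw]
FD 2: (10,7) -> (10,5) [heading=270, draw]
RT 90: heading 270 -> 180
RT 180: heading 180 -> 0
LT 290: heading 0 -> 290
PU: pen up
RT 180: heading 290 -> 110
FD 14: (10,5) -> (5.212,18.156) [heading=110, move]
FD 14: (5.212,18.156) -> (0.423,31.311) [heading=110, move]
Final: pos=(0.423,31.311), heading=110, 4 segment(s) drawn
Segments drawn: 4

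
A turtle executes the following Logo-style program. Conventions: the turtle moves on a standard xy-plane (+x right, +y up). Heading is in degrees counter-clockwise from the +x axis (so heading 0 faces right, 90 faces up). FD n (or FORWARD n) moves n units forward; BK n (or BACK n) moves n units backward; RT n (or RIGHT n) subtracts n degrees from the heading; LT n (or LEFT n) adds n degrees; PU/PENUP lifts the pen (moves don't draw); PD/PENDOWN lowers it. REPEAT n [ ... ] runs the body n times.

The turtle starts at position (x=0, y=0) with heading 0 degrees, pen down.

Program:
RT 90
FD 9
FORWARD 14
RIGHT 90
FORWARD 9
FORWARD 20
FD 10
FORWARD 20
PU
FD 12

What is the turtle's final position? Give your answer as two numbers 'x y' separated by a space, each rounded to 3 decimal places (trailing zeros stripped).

Answer: -71 -23

Derivation:
Executing turtle program step by step:
Start: pos=(0,0), heading=0, pen down
RT 90: heading 0 -> 270
FD 9: (0,0) -> (0,-9) [heading=270, draw]
FD 14: (0,-9) -> (0,-23) [heading=270, draw]
RT 90: heading 270 -> 180
FD 9: (0,-23) -> (-9,-23) [heading=180, draw]
FD 20: (-9,-23) -> (-29,-23) [heading=180, draw]
FD 10: (-29,-23) -> (-39,-23) [heading=180, draw]
FD 20: (-39,-23) -> (-59,-23) [heading=180, draw]
PU: pen up
FD 12: (-59,-23) -> (-71,-23) [heading=180, move]
Final: pos=(-71,-23), heading=180, 6 segment(s) drawn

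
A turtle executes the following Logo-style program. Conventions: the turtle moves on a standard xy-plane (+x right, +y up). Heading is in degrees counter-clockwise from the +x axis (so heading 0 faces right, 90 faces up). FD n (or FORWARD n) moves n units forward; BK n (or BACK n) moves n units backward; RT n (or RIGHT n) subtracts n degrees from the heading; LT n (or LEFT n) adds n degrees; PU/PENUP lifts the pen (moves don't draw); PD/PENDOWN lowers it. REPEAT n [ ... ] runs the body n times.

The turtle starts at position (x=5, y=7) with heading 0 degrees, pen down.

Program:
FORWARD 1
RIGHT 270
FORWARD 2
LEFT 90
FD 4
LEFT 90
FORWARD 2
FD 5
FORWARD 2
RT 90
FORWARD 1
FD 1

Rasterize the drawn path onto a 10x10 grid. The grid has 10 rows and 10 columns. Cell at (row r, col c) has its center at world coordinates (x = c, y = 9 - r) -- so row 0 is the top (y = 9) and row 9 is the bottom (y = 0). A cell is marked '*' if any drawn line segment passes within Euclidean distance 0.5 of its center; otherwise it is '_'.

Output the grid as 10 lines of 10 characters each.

Answer: __*****___
__*___*___
__*__**___
__*_______
__*_______
__*_______
__*_______
__*_______
__*_______
***_______

Derivation:
Segment 0: (5,7) -> (6,7)
Segment 1: (6,7) -> (6,9)
Segment 2: (6,9) -> (2,9)
Segment 3: (2,9) -> (2,7)
Segment 4: (2,7) -> (2,2)
Segment 5: (2,2) -> (2,0)
Segment 6: (2,0) -> (1,-0)
Segment 7: (1,-0) -> (0,-0)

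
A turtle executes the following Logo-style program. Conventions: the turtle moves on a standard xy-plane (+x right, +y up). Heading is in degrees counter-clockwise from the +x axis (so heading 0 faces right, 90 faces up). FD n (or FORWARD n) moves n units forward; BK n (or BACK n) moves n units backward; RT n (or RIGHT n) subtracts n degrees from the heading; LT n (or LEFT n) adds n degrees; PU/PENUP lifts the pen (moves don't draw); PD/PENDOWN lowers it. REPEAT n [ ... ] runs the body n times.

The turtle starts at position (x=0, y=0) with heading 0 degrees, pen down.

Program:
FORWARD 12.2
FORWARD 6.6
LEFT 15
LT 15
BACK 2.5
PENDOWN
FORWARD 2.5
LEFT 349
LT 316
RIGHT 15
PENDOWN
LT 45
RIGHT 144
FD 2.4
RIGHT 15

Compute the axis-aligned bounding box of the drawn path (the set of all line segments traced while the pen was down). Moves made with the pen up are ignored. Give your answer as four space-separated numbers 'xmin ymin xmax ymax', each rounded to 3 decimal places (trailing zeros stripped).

Executing turtle program step by step:
Start: pos=(0,0), heading=0, pen down
FD 12.2: (0,0) -> (12.2,0) [heading=0, draw]
FD 6.6: (12.2,0) -> (18.8,0) [heading=0, draw]
LT 15: heading 0 -> 15
LT 15: heading 15 -> 30
BK 2.5: (18.8,0) -> (16.635,-1.25) [heading=30, draw]
PD: pen down
FD 2.5: (16.635,-1.25) -> (18.8,0) [heading=30, draw]
LT 349: heading 30 -> 19
LT 316: heading 19 -> 335
RT 15: heading 335 -> 320
PD: pen down
LT 45: heading 320 -> 5
RT 144: heading 5 -> 221
FD 2.4: (18.8,0) -> (16.989,-1.575) [heading=221, draw]
RT 15: heading 221 -> 206
Final: pos=(16.989,-1.575), heading=206, 5 segment(s) drawn

Segment endpoints: x in {0, 12.2, 16.635, 16.989, 18.8}, y in {-1.575, -1.25, 0}
xmin=0, ymin=-1.575, xmax=18.8, ymax=0

Answer: 0 -1.575 18.8 0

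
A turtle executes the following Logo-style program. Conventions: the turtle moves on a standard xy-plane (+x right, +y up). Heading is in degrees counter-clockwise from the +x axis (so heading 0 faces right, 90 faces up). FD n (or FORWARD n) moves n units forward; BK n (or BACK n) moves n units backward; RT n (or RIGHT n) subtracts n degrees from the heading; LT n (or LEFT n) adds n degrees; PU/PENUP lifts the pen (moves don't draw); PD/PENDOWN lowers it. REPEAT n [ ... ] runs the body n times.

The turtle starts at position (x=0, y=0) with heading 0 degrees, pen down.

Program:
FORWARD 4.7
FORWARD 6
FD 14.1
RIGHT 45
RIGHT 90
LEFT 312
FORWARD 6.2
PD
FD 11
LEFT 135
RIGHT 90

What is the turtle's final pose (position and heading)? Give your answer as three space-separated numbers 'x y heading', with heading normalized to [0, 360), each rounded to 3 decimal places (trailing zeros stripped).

Answer: 7.624 0.9 222

Derivation:
Executing turtle program step by step:
Start: pos=(0,0), heading=0, pen down
FD 4.7: (0,0) -> (4.7,0) [heading=0, draw]
FD 6: (4.7,0) -> (10.7,0) [heading=0, draw]
FD 14.1: (10.7,0) -> (24.8,0) [heading=0, draw]
RT 45: heading 0 -> 315
RT 90: heading 315 -> 225
LT 312: heading 225 -> 177
FD 6.2: (24.8,0) -> (18.608,0.324) [heading=177, draw]
PD: pen down
FD 11: (18.608,0.324) -> (7.624,0.9) [heading=177, draw]
LT 135: heading 177 -> 312
RT 90: heading 312 -> 222
Final: pos=(7.624,0.9), heading=222, 5 segment(s) drawn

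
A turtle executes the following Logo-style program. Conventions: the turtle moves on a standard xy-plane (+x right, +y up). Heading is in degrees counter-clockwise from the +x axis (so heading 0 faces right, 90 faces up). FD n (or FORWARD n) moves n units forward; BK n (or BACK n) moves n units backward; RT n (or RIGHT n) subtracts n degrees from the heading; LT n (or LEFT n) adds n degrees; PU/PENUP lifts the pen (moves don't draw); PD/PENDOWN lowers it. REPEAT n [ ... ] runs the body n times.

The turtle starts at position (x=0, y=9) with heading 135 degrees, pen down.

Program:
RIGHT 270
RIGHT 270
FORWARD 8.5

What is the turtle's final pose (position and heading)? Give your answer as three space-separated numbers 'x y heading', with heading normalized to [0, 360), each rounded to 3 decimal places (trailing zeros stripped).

Answer: 6.01 2.99 315

Derivation:
Executing turtle program step by step:
Start: pos=(0,9), heading=135, pen down
RT 270: heading 135 -> 225
RT 270: heading 225 -> 315
FD 8.5: (0,9) -> (6.01,2.99) [heading=315, draw]
Final: pos=(6.01,2.99), heading=315, 1 segment(s) drawn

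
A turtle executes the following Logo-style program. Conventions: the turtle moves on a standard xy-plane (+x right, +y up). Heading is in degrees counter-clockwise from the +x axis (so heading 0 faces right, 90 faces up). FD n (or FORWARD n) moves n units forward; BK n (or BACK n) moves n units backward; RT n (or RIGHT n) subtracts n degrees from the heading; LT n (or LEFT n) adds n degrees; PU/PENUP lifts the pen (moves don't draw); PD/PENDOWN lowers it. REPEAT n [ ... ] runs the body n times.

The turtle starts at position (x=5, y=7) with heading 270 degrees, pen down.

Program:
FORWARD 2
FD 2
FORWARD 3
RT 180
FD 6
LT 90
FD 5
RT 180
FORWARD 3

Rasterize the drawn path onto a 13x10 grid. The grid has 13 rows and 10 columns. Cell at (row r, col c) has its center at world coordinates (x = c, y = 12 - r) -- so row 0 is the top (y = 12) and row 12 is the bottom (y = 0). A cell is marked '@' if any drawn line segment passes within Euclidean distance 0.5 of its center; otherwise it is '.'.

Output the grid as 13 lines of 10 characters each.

Answer: ..........
..........
..........
..........
..........
.....@....
@@@@@@....
.....@....
.....@....
.....@....
.....@....
.....@....
.....@....

Derivation:
Segment 0: (5,7) -> (5,5)
Segment 1: (5,5) -> (5,3)
Segment 2: (5,3) -> (5,0)
Segment 3: (5,0) -> (5,6)
Segment 4: (5,6) -> (-0,6)
Segment 5: (-0,6) -> (3,6)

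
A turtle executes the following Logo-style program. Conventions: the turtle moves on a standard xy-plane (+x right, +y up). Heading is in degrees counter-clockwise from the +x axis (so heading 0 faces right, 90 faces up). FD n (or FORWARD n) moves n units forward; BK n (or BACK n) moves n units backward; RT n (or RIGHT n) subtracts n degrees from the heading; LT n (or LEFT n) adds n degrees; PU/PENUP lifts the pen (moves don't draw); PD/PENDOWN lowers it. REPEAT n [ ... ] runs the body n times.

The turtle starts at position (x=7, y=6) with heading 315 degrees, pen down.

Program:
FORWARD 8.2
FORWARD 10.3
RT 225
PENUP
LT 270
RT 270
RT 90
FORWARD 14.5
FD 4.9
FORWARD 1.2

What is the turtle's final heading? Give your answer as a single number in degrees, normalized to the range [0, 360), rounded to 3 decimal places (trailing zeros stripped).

Executing turtle program step by step:
Start: pos=(7,6), heading=315, pen down
FD 8.2: (7,6) -> (12.798,0.202) [heading=315, draw]
FD 10.3: (12.798,0.202) -> (20.081,-7.081) [heading=315, draw]
RT 225: heading 315 -> 90
PU: pen up
LT 270: heading 90 -> 0
RT 270: heading 0 -> 90
RT 90: heading 90 -> 0
FD 14.5: (20.081,-7.081) -> (34.581,-7.081) [heading=0, move]
FD 4.9: (34.581,-7.081) -> (39.481,-7.081) [heading=0, move]
FD 1.2: (39.481,-7.081) -> (40.681,-7.081) [heading=0, move]
Final: pos=(40.681,-7.081), heading=0, 2 segment(s) drawn

Answer: 0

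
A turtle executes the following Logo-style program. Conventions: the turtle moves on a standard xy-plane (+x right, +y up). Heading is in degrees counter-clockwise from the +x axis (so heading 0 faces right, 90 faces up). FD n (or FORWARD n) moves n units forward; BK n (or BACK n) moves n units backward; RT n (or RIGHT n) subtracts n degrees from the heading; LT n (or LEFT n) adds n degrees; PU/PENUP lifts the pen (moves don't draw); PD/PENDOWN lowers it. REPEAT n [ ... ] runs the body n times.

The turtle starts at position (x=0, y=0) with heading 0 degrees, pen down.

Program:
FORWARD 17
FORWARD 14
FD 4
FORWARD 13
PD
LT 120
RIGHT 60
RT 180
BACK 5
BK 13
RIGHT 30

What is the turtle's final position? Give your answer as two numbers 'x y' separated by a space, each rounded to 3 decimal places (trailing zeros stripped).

Answer: 57 15.588

Derivation:
Executing turtle program step by step:
Start: pos=(0,0), heading=0, pen down
FD 17: (0,0) -> (17,0) [heading=0, draw]
FD 14: (17,0) -> (31,0) [heading=0, draw]
FD 4: (31,0) -> (35,0) [heading=0, draw]
FD 13: (35,0) -> (48,0) [heading=0, draw]
PD: pen down
LT 120: heading 0 -> 120
RT 60: heading 120 -> 60
RT 180: heading 60 -> 240
BK 5: (48,0) -> (50.5,4.33) [heading=240, draw]
BK 13: (50.5,4.33) -> (57,15.588) [heading=240, draw]
RT 30: heading 240 -> 210
Final: pos=(57,15.588), heading=210, 6 segment(s) drawn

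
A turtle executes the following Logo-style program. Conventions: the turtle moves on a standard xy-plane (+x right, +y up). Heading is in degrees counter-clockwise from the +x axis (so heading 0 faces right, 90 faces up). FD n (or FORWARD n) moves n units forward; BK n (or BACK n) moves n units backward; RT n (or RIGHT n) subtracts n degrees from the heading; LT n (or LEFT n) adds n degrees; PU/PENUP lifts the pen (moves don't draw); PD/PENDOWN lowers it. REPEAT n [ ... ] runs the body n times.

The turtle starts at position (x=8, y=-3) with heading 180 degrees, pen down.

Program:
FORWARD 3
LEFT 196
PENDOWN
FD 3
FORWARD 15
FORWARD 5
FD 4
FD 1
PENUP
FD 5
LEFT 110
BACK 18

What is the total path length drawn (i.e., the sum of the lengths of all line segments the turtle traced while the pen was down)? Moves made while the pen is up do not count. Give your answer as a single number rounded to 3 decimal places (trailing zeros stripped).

Answer: 31

Derivation:
Executing turtle program step by step:
Start: pos=(8,-3), heading=180, pen down
FD 3: (8,-3) -> (5,-3) [heading=180, draw]
LT 196: heading 180 -> 16
PD: pen down
FD 3: (5,-3) -> (7.884,-2.173) [heading=16, draw]
FD 15: (7.884,-2.173) -> (22.303,1.961) [heading=16, draw]
FD 5: (22.303,1.961) -> (27.109,3.34) [heading=16, draw]
FD 4: (27.109,3.34) -> (30.954,4.442) [heading=16, draw]
FD 1: (30.954,4.442) -> (31.915,4.718) [heading=16, draw]
PU: pen up
FD 5: (31.915,4.718) -> (36.722,6.096) [heading=16, move]
LT 110: heading 16 -> 126
BK 18: (36.722,6.096) -> (47.302,-8.466) [heading=126, move]
Final: pos=(47.302,-8.466), heading=126, 6 segment(s) drawn

Segment lengths:
  seg 1: (8,-3) -> (5,-3), length = 3
  seg 2: (5,-3) -> (7.884,-2.173), length = 3
  seg 3: (7.884,-2.173) -> (22.303,1.961), length = 15
  seg 4: (22.303,1.961) -> (27.109,3.34), length = 5
  seg 5: (27.109,3.34) -> (30.954,4.442), length = 4
  seg 6: (30.954,4.442) -> (31.915,4.718), length = 1
Total = 31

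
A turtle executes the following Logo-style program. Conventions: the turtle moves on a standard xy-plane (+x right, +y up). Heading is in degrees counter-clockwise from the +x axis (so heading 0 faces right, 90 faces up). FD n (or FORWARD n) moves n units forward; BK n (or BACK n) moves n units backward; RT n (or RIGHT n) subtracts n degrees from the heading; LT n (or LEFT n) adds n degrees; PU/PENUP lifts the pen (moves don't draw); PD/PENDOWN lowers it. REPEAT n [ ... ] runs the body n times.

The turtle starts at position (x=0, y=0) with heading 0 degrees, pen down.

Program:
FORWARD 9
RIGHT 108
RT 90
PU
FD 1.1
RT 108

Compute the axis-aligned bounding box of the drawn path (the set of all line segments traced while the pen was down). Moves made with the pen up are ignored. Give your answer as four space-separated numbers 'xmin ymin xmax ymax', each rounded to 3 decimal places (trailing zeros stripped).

Executing turtle program step by step:
Start: pos=(0,0), heading=0, pen down
FD 9: (0,0) -> (9,0) [heading=0, draw]
RT 108: heading 0 -> 252
RT 90: heading 252 -> 162
PU: pen up
FD 1.1: (9,0) -> (7.954,0.34) [heading=162, move]
RT 108: heading 162 -> 54
Final: pos=(7.954,0.34), heading=54, 1 segment(s) drawn

Segment endpoints: x in {0, 9}, y in {0}
xmin=0, ymin=0, xmax=9, ymax=0

Answer: 0 0 9 0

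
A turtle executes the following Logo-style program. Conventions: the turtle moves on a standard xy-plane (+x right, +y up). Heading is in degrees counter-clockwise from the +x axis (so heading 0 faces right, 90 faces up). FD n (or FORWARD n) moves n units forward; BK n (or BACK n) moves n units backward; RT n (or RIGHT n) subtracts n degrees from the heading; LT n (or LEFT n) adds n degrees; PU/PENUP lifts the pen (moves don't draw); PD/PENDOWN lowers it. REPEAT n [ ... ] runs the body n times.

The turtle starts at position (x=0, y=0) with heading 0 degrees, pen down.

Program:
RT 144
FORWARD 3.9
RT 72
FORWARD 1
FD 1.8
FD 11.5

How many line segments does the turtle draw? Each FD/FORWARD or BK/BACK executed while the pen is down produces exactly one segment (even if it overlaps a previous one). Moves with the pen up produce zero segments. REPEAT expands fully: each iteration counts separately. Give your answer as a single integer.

Answer: 4

Derivation:
Executing turtle program step by step:
Start: pos=(0,0), heading=0, pen down
RT 144: heading 0 -> 216
FD 3.9: (0,0) -> (-3.155,-2.292) [heading=216, draw]
RT 72: heading 216 -> 144
FD 1: (-3.155,-2.292) -> (-3.964,-1.705) [heading=144, draw]
FD 1.8: (-3.964,-1.705) -> (-5.42,-0.647) [heading=144, draw]
FD 11.5: (-5.42,-0.647) -> (-14.724,6.113) [heading=144, draw]
Final: pos=(-14.724,6.113), heading=144, 4 segment(s) drawn
Segments drawn: 4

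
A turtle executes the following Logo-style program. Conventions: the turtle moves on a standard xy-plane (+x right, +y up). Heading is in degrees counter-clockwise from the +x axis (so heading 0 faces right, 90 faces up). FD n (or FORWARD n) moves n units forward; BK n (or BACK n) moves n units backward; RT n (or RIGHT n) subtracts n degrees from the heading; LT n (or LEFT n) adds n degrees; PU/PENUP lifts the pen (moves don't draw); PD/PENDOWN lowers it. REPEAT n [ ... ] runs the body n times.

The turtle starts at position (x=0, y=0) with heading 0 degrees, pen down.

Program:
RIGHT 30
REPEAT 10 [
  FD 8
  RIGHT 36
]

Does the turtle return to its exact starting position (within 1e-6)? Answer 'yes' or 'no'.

Executing turtle program step by step:
Start: pos=(0,0), heading=0, pen down
RT 30: heading 0 -> 330
REPEAT 10 [
  -- iteration 1/10 --
  FD 8: (0,0) -> (6.928,-4) [heading=330, draw]
  RT 36: heading 330 -> 294
  -- iteration 2/10 --
  FD 8: (6.928,-4) -> (10.182,-11.308) [heading=294, draw]
  RT 36: heading 294 -> 258
  -- iteration 3/10 --
  FD 8: (10.182,-11.308) -> (8.519,-19.134) [heading=258, draw]
  RT 36: heading 258 -> 222
  -- iteration 4/10 --
  FD 8: (8.519,-19.134) -> (2.574,-24.487) [heading=222, draw]
  RT 36: heading 222 -> 186
  -- iteration 5/10 --
  FD 8: (2.574,-24.487) -> (-5.383,-25.323) [heading=186, draw]
  RT 36: heading 186 -> 150
  -- iteration 6/10 --
  FD 8: (-5.383,-25.323) -> (-12.311,-21.323) [heading=150, draw]
  RT 36: heading 150 -> 114
  -- iteration 7/10 --
  FD 8: (-12.311,-21.323) -> (-15.565,-14.014) [heading=114, draw]
  RT 36: heading 114 -> 78
  -- iteration 8/10 --
  FD 8: (-15.565,-14.014) -> (-13.901,-6.189) [heading=78, draw]
  RT 36: heading 78 -> 42
  -- iteration 9/10 --
  FD 8: (-13.901,-6.189) -> (-7.956,-0.836) [heading=42, draw]
  RT 36: heading 42 -> 6
  -- iteration 10/10 --
  FD 8: (-7.956,-0.836) -> (0,0) [heading=6, draw]
  RT 36: heading 6 -> 330
]
Final: pos=(0,0), heading=330, 10 segment(s) drawn

Start position: (0, 0)
Final position: (0, 0)
Distance = 0; < 1e-6 -> CLOSED

Answer: yes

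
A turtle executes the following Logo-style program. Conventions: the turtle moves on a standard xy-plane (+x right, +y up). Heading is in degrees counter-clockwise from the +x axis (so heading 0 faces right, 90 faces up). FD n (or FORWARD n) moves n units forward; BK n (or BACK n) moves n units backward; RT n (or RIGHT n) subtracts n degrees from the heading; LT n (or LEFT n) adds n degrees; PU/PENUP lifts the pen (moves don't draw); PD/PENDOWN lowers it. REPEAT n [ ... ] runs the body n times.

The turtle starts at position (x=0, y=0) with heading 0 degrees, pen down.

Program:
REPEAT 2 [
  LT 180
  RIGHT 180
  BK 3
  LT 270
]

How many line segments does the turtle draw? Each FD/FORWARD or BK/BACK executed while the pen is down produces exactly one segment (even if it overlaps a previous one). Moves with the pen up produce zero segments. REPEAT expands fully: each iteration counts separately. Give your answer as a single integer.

Executing turtle program step by step:
Start: pos=(0,0), heading=0, pen down
REPEAT 2 [
  -- iteration 1/2 --
  LT 180: heading 0 -> 180
  RT 180: heading 180 -> 0
  BK 3: (0,0) -> (-3,0) [heading=0, draw]
  LT 270: heading 0 -> 270
  -- iteration 2/2 --
  LT 180: heading 270 -> 90
  RT 180: heading 90 -> 270
  BK 3: (-3,0) -> (-3,3) [heading=270, draw]
  LT 270: heading 270 -> 180
]
Final: pos=(-3,3), heading=180, 2 segment(s) drawn
Segments drawn: 2

Answer: 2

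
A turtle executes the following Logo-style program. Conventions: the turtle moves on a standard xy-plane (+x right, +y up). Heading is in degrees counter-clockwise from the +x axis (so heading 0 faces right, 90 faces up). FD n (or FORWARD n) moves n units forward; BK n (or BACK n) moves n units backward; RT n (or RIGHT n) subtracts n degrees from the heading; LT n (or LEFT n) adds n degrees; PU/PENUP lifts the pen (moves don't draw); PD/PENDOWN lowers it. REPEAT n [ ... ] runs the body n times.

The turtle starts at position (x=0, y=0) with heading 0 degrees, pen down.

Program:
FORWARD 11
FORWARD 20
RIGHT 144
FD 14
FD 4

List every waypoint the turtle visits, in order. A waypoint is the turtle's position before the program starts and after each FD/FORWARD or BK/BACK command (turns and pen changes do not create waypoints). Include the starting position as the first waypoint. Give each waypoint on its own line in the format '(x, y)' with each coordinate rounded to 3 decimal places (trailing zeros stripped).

Executing turtle program step by step:
Start: pos=(0,0), heading=0, pen down
FD 11: (0,0) -> (11,0) [heading=0, draw]
FD 20: (11,0) -> (31,0) [heading=0, draw]
RT 144: heading 0 -> 216
FD 14: (31,0) -> (19.674,-8.229) [heading=216, draw]
FD 4: (19.674,-8.229) -> (16.438,-10.58) [heading=216, draw]
Final: pos=(16.438,-10.58), heading=216, 4 segment(s) drawn
Waypoints (5 total):
(0, 0)
(11, 0)
(31, 0)
(19.674, -8.229)
(16.438, -10.58)

Answer: (0, 0)
(11, 0)
(31, 0)
(19.674, -8.229)
(16.438, -10.58)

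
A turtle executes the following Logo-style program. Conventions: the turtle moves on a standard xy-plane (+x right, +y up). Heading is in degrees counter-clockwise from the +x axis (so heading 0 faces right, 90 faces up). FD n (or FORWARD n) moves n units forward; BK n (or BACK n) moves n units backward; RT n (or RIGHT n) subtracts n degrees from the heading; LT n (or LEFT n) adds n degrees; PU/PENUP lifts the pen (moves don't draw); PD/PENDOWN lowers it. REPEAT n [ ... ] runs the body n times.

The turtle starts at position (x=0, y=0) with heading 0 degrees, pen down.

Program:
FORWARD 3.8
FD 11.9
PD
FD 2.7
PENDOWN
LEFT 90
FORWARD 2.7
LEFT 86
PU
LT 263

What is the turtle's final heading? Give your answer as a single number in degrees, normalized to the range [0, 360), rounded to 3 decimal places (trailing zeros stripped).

Executing turtle program step by step:
Start: pos=(0,0), heading=0, pen down
FD 3.8: (0,0) -> (3.8,0) [heading=0, draw]
FD 11.9: (3.8,0) -> (15.7,0) [heading=0, draw]
PD: pen down
FD 2.7: (15.7,0) -> (18.4,0) [heading=0, draw]
PD: pen down
LT 90: heading 0 -> 90
FD 2.7: (18.4,0) -> (18.4,2.7) [heading=90, draw]
LT 86: heading 90 -> 176
PU: pen up
LT 263: heading 176 -> 79
Final: pos=(18.4,2.7), heading=79, 4 segment(s) drawn

Answer: 79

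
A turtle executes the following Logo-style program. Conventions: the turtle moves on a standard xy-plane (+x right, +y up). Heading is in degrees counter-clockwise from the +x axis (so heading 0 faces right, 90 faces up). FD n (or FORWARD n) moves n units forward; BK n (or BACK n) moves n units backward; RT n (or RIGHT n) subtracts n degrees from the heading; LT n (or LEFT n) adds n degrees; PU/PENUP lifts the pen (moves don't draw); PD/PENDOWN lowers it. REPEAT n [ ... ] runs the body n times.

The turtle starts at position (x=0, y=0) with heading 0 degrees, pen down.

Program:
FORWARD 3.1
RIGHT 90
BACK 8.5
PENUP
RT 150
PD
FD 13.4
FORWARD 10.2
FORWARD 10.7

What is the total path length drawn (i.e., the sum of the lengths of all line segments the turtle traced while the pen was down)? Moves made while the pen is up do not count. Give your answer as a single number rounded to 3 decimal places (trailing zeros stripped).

Executing turtle program step by step:
Start: pos=(0,0), heading=0, pen down
FD 3.1: (0,0) -> (3.1,0) [heading=0, draw]
RT 90: heading 0 -> 270
BK 8.5: (3.1,0) -> (3.1,8.5) [heading=270, draw]
PU: pen up
RT 150: heading 270 -> 120
PD: pen down
FD 13.4: (3.1,8.5) -> (-3.6,20.105) [heading=120, draw]
FD 10.2: (-3.6,20.105) -> (-8.7,28.938) [heading=120, draw]
FD 10.7: (-8.7,28.938) -> (-14.05,38.205) [heading=120, draw]
Final: pos=(-14.05,38.205), heading=120, 5 segment(s) drawn

Segment lengths:
  seg 1: (0,0) -> (3.1,0), length = 3.1
  seg 2: (3.1,0) -> (3.1,8.5), length = 8.5
  seg 3: (3.1,8.5) -> (-3.6,20.105), length = 13.4
  seg 4: (-3.6,20.105) -> (-8.7,28.938), length = 10.2
  seg 5: (-8.7,28.938) -> (-14.05,38.205), length = 10.7
Total = 45.9

Answer: 45.9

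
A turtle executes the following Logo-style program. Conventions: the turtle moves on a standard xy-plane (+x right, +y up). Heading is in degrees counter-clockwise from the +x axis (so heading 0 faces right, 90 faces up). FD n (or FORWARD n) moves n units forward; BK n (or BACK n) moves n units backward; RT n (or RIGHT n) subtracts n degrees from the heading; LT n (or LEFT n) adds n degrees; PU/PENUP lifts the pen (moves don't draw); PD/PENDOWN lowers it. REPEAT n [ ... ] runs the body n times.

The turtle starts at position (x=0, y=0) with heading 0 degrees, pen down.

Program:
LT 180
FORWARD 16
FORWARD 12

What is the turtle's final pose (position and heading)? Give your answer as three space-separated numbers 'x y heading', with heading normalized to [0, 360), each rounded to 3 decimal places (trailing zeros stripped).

Executing turtle program step by step:
Start: pos=(0,0), heading=0, pen down
LT 180: heading 0 -> 180
FD 16: (0,0) -> (-16,0) [heading=180, draw]
FD 12: (-16,0) -> (-28,0) [heading=180, draw]
Final: pos=(-28,0), heading=180, 2 segment(s) drawn

Answer: -28 0 180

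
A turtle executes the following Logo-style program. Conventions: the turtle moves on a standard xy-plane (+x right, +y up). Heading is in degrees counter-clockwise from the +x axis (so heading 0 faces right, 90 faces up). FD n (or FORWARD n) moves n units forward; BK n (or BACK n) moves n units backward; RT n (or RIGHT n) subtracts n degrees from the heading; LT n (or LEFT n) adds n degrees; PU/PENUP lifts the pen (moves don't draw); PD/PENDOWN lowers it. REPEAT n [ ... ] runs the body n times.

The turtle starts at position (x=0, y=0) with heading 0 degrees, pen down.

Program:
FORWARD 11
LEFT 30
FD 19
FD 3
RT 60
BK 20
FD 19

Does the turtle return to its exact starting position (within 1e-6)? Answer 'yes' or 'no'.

Executing turtle program step by step:
Start: pos=(0,0), heading=0, pen down
FD 11: (0,0) -> (11,0) [heading=0, draw]
LT 30: heading 0 -> 30
FD 19: (11,0) -> (27.454,9.5) [heading=30, draw]
FD 3: (27.454,9.5) -> (30.053,11) [heading=30, draw]
RT 60: heading 30 -> 330
BK 20: (30.053,11) -> (12.732,21) [heading=330, draw]
FD 19: (12.732,21) -> (29.187,11.5) [heading=330, draw]
Final: pos=(29.187,11.5), heading=330, 5 segment(s) drawn

Start position: (0, 0)
Final position: (29.187, 11.5)
Distance = 31.37; >= 1e-6 -> NOT closed

Answer: no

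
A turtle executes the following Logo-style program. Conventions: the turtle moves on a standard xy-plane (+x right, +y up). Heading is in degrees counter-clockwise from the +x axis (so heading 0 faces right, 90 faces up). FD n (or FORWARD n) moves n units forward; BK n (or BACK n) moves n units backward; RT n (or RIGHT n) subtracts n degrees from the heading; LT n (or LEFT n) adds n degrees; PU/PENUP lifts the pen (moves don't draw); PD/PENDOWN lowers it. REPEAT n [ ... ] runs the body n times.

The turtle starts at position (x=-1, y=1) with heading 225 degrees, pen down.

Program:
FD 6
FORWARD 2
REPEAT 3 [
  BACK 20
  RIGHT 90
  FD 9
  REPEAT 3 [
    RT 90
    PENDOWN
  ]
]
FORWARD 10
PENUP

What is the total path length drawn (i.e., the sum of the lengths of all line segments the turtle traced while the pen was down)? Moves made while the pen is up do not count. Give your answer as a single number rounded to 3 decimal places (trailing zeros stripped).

Answer: 105

Derivation:
Executing turtle program step by step:
Start: pos=(-1,1), heading=225, pen down
FD 6: (-1,1) -> (-5.243,-3.243) [heading=225, draw]
FD 2: (-5.243,-3.243) -> (-6.657,-4.657) [heading=225, draw]
REPEAT 3 [
  -- iteration 1/3 --
  BK 20: (-6.657,-4.657) -> (7.485,9.485) [heading=225, draw]
  RT 90: heading 225 -> 135
  FD 9: (7.485,9.485) -> (1.121,15.849) [heading=135, draw]
  REPEAT 3 [
    -- iteration 1/3 --
    RT 90: heading 135 -> 45
    PD: pen down
    -- iteration 2/3 --
    RT 90: heading 45 -> 315
    PD: pen down
    -- iteration 3/3 --
    RT 90: heading 315 -> 225
    PD: pen down
  ]
  -- iteration 2/3 --
  BK 20: (1.121,15.849) -> (15.263,29.991) [heading=225, draw]
  RT 90: heading 225 -> 135
  FD 9: (15.263,29.991) -> (8.899,36.355) [heading=135, draw]
  REPEAT 3 [
    -- iteration 1/3 --
    RT 90: heading 135 -> 45
    PD: pen down
    -- iteration 2/3 --
    RT 90: heading 45 -> 315
    PD: pen down
    -- iteration 3/3 --
    RT 90: heading 315 -> 225
    PD: pen down
  ]
  -- iteration 3/3 --
  BK 20: (8.899,36.355) -> (23.042,50.497) [heading=225, draw]
  RT 90: heading 225 -> 135
  FD 9: (23.042,50.497) -> (16.678,56.861) [heading=135, draw]
  REPEAT 3 [
    -- iteration 1/3 --
    RT 90: heading 135 -> 45
    PD: pen down
    -- iteration 2/3 --
    RT 90: heading 45 -> 315
    PD: pen down
    -- iteration 3/3 --
    RT 90: heading 315 -> 225
    PD: pen down
  ]
]
FD 10: (16.678,56.861) -> (9.607,49.79) [heading=225, draw]
PU: pen up
Final: pos=(9.607,49.79), heading=225, 9 segment(s) drawn

Segment lengths:
  seg 1: (-1,1) -> (-5.243,-3.243), length = 6
  seg 2: (-5.243,-3.243) -> (-6.657,-4.657), length = 2
  seg 3: (-6.657,-4.657) -> (7.485,9.485), length = 20
  seg 4: (7.485,9.485) -> (1.121,15.849), length = 9
  seg 5: (1.121,15.849) -> (15.263,29.991), length = 20
  seg 6: (15.263,29.991) -> (8.899,36.355), length = 9
  seg 7: (8.899,36.355) -> (23.042,50.497), length = 20
  seg 8: (23.042,50.497) -> (16.678,56.861), length = 9
  seg 9: (16.678,56.861) -> (9.607,49.79), length = 10
Total = 105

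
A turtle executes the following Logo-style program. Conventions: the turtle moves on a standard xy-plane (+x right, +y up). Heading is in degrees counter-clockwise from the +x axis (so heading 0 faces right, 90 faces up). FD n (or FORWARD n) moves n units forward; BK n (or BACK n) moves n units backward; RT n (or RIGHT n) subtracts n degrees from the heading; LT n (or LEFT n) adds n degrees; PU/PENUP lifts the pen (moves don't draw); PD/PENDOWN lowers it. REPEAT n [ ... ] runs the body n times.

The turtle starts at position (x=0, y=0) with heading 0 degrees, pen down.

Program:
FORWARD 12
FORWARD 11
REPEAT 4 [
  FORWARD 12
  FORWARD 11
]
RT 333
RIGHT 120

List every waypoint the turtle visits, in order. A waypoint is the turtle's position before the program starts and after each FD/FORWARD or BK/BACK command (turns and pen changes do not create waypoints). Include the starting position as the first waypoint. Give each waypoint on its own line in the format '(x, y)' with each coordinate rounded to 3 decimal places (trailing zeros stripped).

Executing turtle program step by step:
Start: pos=(0,0), heading=0, pen down
FD 12: (0,0) -> (12,0) [heading=0, draw]
FD 11: (12,0) -> (23,0) [heading=0, draw]
REPEAT 4 [
  -- iteration 1/4 --
  FD 12: (23,0) -> (35,0) [heading=0, draw]
  FD 11: (35,0) -> (46,0) [heading=0, draw]
  -- iteration 2/4 --
  FD 12: (46,0) -> (58,0) [heading=0, draw]
  FD 11: (58,0) -> (69,0) [heading=0, draw]
  -- iteration 3/4 --
  FD 12: (69,0) -> (81,0) [heading=0, draw]
  FD 11: (81,0) -> (92,0) [heading=0, draw]
  -- iteration 4/4 --
  FD 12: (92,0) -> (104,0) [heading=0, draw]
  FD 11: (104,0) -> (115,0) [heading=0, draw]
]
RT 333: heading 0 -> 27
RT 120: heading 27 -> 267
Final: pos=(115,0), heading=267, 10 segment(s) drawn
Waypoints (11 total):
(0, 0)
(12, 0)
(23, 0)
(35, 0)
(46, 0)
(58, 0)
(69, 0)
(81, 0)
(92, 0)
(104, 0)
(115, 0)

Answer: (0, 0)
(12, 0)
(23, 0)
(35, 0)
(46, 0)
(58, 0)
(69, 0)
(81, 0)
(92, 0)
(104, 0)
(115, 0)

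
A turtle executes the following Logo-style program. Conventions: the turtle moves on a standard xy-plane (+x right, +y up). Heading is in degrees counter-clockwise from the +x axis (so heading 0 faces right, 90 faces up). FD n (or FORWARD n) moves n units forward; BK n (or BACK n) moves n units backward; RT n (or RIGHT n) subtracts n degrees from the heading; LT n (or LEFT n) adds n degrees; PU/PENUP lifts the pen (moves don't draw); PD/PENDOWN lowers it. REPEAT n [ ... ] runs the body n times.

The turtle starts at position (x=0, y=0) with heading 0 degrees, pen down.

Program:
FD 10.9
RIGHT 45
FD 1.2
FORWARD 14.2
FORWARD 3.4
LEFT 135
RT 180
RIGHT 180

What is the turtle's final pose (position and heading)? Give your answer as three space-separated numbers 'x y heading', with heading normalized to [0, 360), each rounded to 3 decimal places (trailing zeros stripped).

Answer: 24.194 -13.294 90

Derivation:
Executing turtle program step by step:
Start: pos=(0,0), heading=0, pen down
FD 10.9: (0,0) -> (10.9,0) [heading=0, draw]
RT 45: heading 0 -> 315
FD 1.2: (10.9,0) -> (11.749,-0.849) [heading=315, draw]
FD 14.2: (11.749,-0.849) -> (21.789,-10.889) [heading=315, draw]
FD 3.4: (21.789,-10.889) -> (24.194,-13.294) [heading=315, draw]
LT 135: heading 315 -> 90
RT 180: heading 90 -> 270
RT 180: heading 270 -> 90
Final: pos=(24.194,-13.294), heading=90, 4 segment(s) drawn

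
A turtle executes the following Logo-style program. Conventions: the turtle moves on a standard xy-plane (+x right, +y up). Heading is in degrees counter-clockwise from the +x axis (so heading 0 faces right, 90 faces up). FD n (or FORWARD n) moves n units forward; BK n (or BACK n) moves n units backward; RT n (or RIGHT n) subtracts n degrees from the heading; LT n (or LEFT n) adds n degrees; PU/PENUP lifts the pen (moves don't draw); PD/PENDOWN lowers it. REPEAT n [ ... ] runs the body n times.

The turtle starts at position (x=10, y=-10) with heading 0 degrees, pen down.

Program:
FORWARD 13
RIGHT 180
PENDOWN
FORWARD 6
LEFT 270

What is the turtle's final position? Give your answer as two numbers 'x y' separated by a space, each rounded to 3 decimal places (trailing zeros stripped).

Executing turtle program step by step:
Start: pos=(10,-10), heading=0, pen down
FD 13: (10,-10) -> (23,-10) [heading=0, draw]
RT 180: heading 0 -> 180
PD: pen down
FD 6: (23,-10) -> (17,-10) [heading=180, draw]
LT 270: heading 180 -> 90
Final: pos=(17,-10), heading=90, 2 segment(s) drawn

Answer: 17 -10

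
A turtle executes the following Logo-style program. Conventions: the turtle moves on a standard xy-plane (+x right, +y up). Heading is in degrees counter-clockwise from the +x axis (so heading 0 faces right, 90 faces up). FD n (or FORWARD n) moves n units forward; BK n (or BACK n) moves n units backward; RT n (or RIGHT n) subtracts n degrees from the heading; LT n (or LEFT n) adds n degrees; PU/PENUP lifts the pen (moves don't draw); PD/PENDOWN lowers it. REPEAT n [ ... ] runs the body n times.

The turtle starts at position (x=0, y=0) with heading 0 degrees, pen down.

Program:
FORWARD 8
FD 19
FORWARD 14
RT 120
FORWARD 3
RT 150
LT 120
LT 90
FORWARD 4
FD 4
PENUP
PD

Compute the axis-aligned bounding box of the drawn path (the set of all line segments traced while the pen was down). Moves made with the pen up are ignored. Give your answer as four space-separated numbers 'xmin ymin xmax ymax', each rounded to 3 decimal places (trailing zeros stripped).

Answer: 0 -9.526 43.5 0

Derivation:
Executing turtle program step by step:
Start: pos=(0,0), heading=0, pen down
FD 8: (0,0) -> (8,0) [heading=0, draw]
FD 19: (8,0) -> (27,0) [heading=0, draw]
FD 14: (27,0) -> (41,0) [heading=0, draw]
RT 120: heading 0 -> 240
FD 3: (41,0) -> (39.5,-2.598) [heading=240, draw]
RT 150: heading 240 -> 90
LT 120: heading 90 -> 210
LT 90: heading 210 -> 300
FD 4: (39.5,-2.598) -> (41.5,-6.062) [heading=300, draw]
FD 4: (41.5,-6.062) -> (43.5,-9.526) [heading=300, draw]
PU: pen up
PD: pen down
Final: pos=(43.5,-9.526), heading=300, 6 segment(s) drawn

Segment endpoints: x in {0, 8, 27, 39.5, 41, 41.5, 43.5}, y in {-9.526, -6.062, -2.598, 0}
xmin=0, ymin=-9.526, xmax=43.5, ymax=0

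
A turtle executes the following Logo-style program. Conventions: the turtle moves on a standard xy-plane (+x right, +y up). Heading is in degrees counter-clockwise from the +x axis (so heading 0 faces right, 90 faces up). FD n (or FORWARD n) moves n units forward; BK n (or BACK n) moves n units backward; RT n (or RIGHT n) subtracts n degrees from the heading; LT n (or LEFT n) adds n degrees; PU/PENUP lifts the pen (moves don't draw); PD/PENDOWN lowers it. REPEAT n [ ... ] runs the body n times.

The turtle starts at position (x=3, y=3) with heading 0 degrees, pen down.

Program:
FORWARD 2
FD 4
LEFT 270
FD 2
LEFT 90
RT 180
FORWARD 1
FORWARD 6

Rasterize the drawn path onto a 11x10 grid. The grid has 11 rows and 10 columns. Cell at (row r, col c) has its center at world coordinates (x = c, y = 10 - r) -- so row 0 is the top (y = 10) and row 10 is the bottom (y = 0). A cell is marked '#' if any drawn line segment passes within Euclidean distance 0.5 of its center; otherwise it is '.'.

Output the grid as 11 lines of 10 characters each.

Segment 0: (3,3) -> (5,3)
Segment 1: (5,3) -> (9,3)
Segment 2: (9,3) -> (9,1)
Segment 3: (9,1) -> (8,1)
Segment 4: (8,1) -> (2,1)

Answer: ..........
..........
..........
..........
..........
..........
..........
...#######
.........#
..########
..........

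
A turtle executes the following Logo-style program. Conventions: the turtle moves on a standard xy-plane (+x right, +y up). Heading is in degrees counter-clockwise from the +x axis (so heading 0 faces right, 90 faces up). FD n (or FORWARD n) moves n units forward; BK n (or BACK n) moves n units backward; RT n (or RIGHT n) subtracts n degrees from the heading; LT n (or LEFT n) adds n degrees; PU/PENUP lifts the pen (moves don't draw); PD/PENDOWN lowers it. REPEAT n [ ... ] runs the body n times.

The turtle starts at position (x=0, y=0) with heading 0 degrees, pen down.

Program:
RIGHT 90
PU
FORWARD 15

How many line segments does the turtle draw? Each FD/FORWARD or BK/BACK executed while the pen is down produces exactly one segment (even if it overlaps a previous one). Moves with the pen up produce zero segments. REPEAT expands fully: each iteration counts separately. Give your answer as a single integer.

Answer: 0

Derivation:
Executing turtle program step by step:
Start: pos=(0,0), heading=0, pen down
RT 90: heading 0 -> 270
PU: pen up
FD 15: (0,0) -> (0,-15) [heading=270, move]
Final: pos=(0,-15), heading=270, 0 segment(s) drawn
Segments drawn: 0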